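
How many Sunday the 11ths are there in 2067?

Check the 11th of each month of 2067: Jan 11: Tue, Feb 11: Fri, Mar 11: Fri, Apr 11: Mon, May 11: Wed, Jun 11: Sat, Jul 11: Mon, Aug 11: Thu, Sep 11: Sun, Oct 11: Tue, Nov 11: Fri, Dec 11: Sun.
Sunday occurs in September, December — 2 months.

2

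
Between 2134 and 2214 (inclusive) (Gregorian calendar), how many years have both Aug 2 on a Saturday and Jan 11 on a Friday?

Check each year's weekday for Aug 2 and Jan 11:
  2134: Mon/Mon  2135: Tue/Tue  2136: Thu/Wed  2137: Fri/Fri  2138: Sat/Sat  2139: Sun/Sun  2140: Tue/Mon  2141: Wed/Wed  2142: Thu/Thu  2143: Fri/Fri  2144: Sun/Sat  2145: Mon/Mon  2146: Tue/Tue  2147: Wed/Wed  …(53 more)…  2201: Sun/Sun  2202: Mon/Mon  2203: Tue/Tue  2204: Thu/Wed  2205: Fri/Fri  2206: Sat/Sat  2207: Sun/Sun  2208: Tue/Mon  2209: Wed/Wed  2210: Thu/Thu  2211: Fri/Fri  2212: Sun/Sat  2213: Mon/Mon  2214: Tue/Tue
Both conditions hold in: 2160, 2188 — 2.

2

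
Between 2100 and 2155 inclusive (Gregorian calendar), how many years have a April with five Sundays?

April has 30 days; it has five Sundays when Sunday falls among the first (month-length − 28) days — i.e. when April 1 is one of Sunday/Saturday.
April 1 by year: 2100:Thu 2101:Fri 2102:Sat✓ 2103:Sun✓ 2104:Tue 2105:Wed 2106:Thu 2107:Fri 2108:Sun✓ 2109:Mon 2110:Tue 2111:Wed 2112:Fri 2113:Sat✓ 2114:Sun✓ …(26 more)… 2141:Sat✓ 2142:Sun✓ 2143:Mon 2144:Wed 2145:Thu 2146:Fri 2147:Sat✓ 2148:Mon 2149:Tue 2150:Wed 2151:Thu 2152:Sat✓ 2153:Sun✓ 2154:Mon 2155:Tue
Years with five Sundays: 2102, 2103, 2108, 2113, 2114, 2119, 2124, 2125, 2130, 2131, 2136, 2141, 2142, 2147, 2152, 2153 → 16.

16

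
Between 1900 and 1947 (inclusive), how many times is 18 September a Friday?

Track 18 September's weekday year by year (advancing +1, or +2 across a Feb 29):
  1900: Tue  1901: Wed (+1)  1902: Thu (+1)  1903: Fri (+1) ✓  1904: Sun (+2)
  1905: Mon (+1)  1906: Tue (+1)  1907: Wed (+1)  1908: Fri (+2) ✓  1909: Sat (+1)
  1910: Sun (+1)  1911: Mon (+1)  1912: Wed (+2)  1913: Thu (+1)  … (20 more years) …
  1934: Tue (+1)  1935: Wed (+1)  1936: Fri (+2) ✓  1937: Sat (+1)  1938: Sun (+1)
  1939: Mon (+1)  1940: Wed (+2)  1941: Thu (+1)  1942: Fri (+1) ✓  1943: Sat (+1)
  1944: Mon (+2)  1945: Tue (+1)  1946: Wed (+1)  1947: Thu (+1)
Friday years: 1903, 1908, 1914, 1925, 1931, 1936, 1942 — 7 in total.

7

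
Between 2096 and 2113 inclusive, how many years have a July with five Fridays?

July has 31 days; it has five Fridays when Friday falls among the first (month-length − 28) days — i.e. when July 1 is one of Friday/Thursday/Wednesday.
July 1 by year: 2096:Sun 2097:Mon 2098:Tue 2099:Wed✓ 2100:Thu✓ 2101:Fri✓ 2102:Sat 2103:Sun 2104:Tue 2105:Wed✓ 2106:Thu✓ 2107:Fri✓ 2108:Sun 2109:Mon 2110:Tue 2111:Wed✓ 2112:Fri✓ 2113:Sat
Years with five Fridays: 2099, 2100, 2101, 2105, 2106, 2107, 2111, 2112 → 8.

8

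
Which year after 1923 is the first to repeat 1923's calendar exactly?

Two years share a calendar iff Jan 1 falls on the same weekday and both are leap or both are common. 1923: Jan 1 is Monday, common year.
1924: Jan 1 Tuesday, leap
1925: Jan 1 Thursday, common
1926: Jan 1 Friday, common
1927: Jan 1 Saturday, common
1928: Jan 1 Sunday, leap
1929: Jan 1 Tuesday, common
1930: Jan 1 Wednesday, common
1931: Jan 1 Thursday, common
1932: Jan 1 Friday, leap
1933: Jan 1 Sunday, common
1934: Jan 1 Monday, common
1934 matches on both conditions.

1934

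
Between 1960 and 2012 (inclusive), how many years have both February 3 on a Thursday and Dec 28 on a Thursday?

2

Check each year's weekday for February 3 and Dec 28:
  1960: Wed/Wed  1961: Fri/Thu  1962: Sat/Fri  1963: Sun/Sat  1964: Mon/Mon  1965: Wed/Tue  1966: Thu/Wed  1967: Fri/Thu  1968: Sat/Sat  1969: Mon/Sun  1970: Tue/Mon  1971: Wed/Tue  1972: Thu/Thu ✓  1973: Sat/Fri  …(25 more)…  1999: Wed/Tue  2000: Thu/Thu ✓  2001: Sat/Fri  2002: Sun/Sat  2003: Mon/Sun  2004: Tue/Tue  2005: Thu/Wed  2006: Fri/Thu  2007: Sat/Fri  2008: Sun/Sun  2009: Tue/Mon  2010: Wed/Tue  2011: Thu/Wed  2012: Fri/Fri
Both conditions hold in: 1972, 2000 — 2.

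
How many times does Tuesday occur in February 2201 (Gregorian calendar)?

4

February 2201 has 28 days and begins on Sunday.
The first Tuesday is February 3.
Tuesdays fall on 3, 10, 17, 24 — that's 4.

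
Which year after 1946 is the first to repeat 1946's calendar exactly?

Two years share a calendar iff Jan 1 falls on the same weekday and both are leap or both are common. 1946: Jan 1 is Tuesday, common year.
1947: Jan 1 Wednesday, common
1948: Jan 1 Thursday, leap
1949: Jan 1 Saturday, common
1950: Jan 1 Sunday, common
1951: Jan 1 Monday, common
1952: Jan 1 Tuesday, leap
1953: Jan 1 Thursday, common
1954: Jan 1 Friday, common
1955: Jan 1 Saturday, common
1956: Jan 1 Sunday, leap
1957: Jan 1 Tuesday, common
1957 matches on both conditions.

1957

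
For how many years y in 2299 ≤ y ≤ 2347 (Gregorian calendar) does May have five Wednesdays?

23

May has 31 days; it has five Wednesdays when Wednesday falls among the first (month-length − 28) days — i.e. when May 1 is one of Wednesday/Tuesday/Monday.
May 1 by year: 2299:Mon✓ 2300:Tue✓ 2301:Wed✓ 2302:Thu 2303:Fri 2304:Sun 2305:Mon✓ 2306:Tue✓ 2307:Wed✓ 2308:Fri 2309:Sat 2310:Sun 2311:Mon✓ 2312:Wed✓ 2313:Thu …(19 more)… 2333:Mon✓ 2334:Tue✓ 2335:Wed✓ 2336:Fri 2337:Sat 2338:Sun 2339:Mon✓ 2340:Wed✓ 2341:Thu 2342:Fri 2343:Sat 2344:Mon✓ 2345:Tue✓ 2346:Wed✓ 2347:Thu
Years with five Wednesdays: 2299, 2300, 2301, 2305, 2306, 2307, 2311, 2312, 2316, 2317, 2318, 2322, 2323, 2328, 2329, 2333, 2334, 2335, 2339, 2340, 2344, 2345, 2346 → 23.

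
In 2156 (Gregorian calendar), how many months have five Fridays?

A month of length L has five Fridays iff its first Friday is on day ≤ L−28 (so day 1–3 in a 31-day month, 1–2 in a 30-day month, day 1 in a leap February).
Checking each month of 2156: Jan starts Thu (31d) ✓; Feb starts Sun (29d); Mar starts Mon (31d); Apr starts Thu (30d) ✓; May starts Sat (31d); Jun starts Tue (30d); Jul starts Thu (31d) ✓; Aug starts Sun (31d); Sep starts Wed (30d); Oct starts Fri (31d) ✓; Nov starts Mon (30d); Dec starts Wed (31d) ✓.
Five-Friday months: January, April, July, October, December → 5.

5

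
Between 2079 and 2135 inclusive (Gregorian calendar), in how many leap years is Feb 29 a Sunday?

2

Leap years in 2079–2135: 13 of them.
Feb 29 weekday advances by 5 (mod 7) from one leap year to the next four years later (or differs when a century non-leap intervenes).
Leap-day weekdays: 2080:Thu 2084:Tue 2088:Sun✓ 2092:Fri 2096:Wed 2104:Fri 2108:Wed 2112:Mon 2116:Sat 2120:Thu 2124:Tue 2128:Sun✓ 2132:Fri
Sunday: 2088, 2128 → 2.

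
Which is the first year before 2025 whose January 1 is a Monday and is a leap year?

2024

Jan 1 advances by 2 weekdays after a leap year and by 1 after a common year.
2025: Jan 1 is Wednesday.
2024: Monday (leap)
2024 begins on a Monday and is a leap year.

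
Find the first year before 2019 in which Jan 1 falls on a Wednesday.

Jan 1 advances by 2 weekdays after a leap year and by 1 after a common year.
2019: Jan 1 is Tuesday.
2018: Monday
2017: Sunday
2016: Friday (leap)
2015: Thursday
2014: Wednesday
2014 begins on a Wednesday

2014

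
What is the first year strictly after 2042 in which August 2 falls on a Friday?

From one year to the next, a fixed date's weekday advances by 1, or by 2 when a Feb 29 lies between the two dates.
2042: August 2 is Saturday.
2043: Sunday (+1)
2044: Tuesday (+2)
2045: Wednesday (+1)
2046: Thursday (+1)
2047: Friday (+1)
August 2 falls on a Friday in 2047.

2047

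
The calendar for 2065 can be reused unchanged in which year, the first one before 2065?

2054

Two years share a calendar iff Jan 1 falls on the same weekday and both are leap or both are common. 2065: Jan 1 is Thursday, common year.
2064: Jan 1 Tuesday, leap
2063: Jan 1 Monday, common
2062: Jan 1 Sunday, common
2061: Jan 1 Saturday, common
2060: Jan 1 Thursday, leap
2059: Jan 1 Wednesday, common
2058: Jan 1 Tuesday, common
2057: Jan 1 Monday, common
2056: Jan 1 Saturday, leap
2055: Jan 1 Friday, common
2054: Jan 1 Thursday, common
2054 matches on both conditions.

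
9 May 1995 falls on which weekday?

January 1, 1995 is a Sunday.
May 9 is day 129 of the year, i.e. 128 days after Jan 1.
128 mod 7 = 2, so advance 2 weekdays from Sunday: Tuesday.

Tuesday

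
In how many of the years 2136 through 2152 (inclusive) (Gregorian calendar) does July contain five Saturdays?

7

July has 31 days; it has five Saturdays when Saturday falls among the first (month-length − 28) days — i.e. when July 1 is one of Saturday/Friday/Thursday.
July 1 by year: 2136:Sun 2137:Mon 2138:Tue 2139:Wed 2140:Fri✓ 2141:Sat✓ 2142:Sun 2143:Mon 2144:Wed 2145:Thu✓ 2146:Fri✓ 2147:Sat✓ 2148:Mon 2149:Tue 2150:Wed 2151:Thu✓ 2152:Sat✓
Years with five Saturdays: 2140, 2141, 2145, 2146, 2147, 2151, 2152 → 7.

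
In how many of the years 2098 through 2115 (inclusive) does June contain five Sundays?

5

June has 30 days; it has five Sundays when Sunday falls among the first (month-length − 28) days — i.e. when June 1 is one of Sunday/Saturday.
June 1 by year: 2098:Sun✓ 2099:Mon 2100:Tue 2101:Wed 2102:Thu 2103:Fri 2104:Sun✓ 2105:Mon 2106:Tue 2107:Wed 2108:Fri 2109:Sat✓ 2110:Sun✓ 2111:Mon 2112:Wed 2113:Thu 2114:Fri 2115:Sat✓
Years with five Sundays: 2098, 2104, 2109, 2110, 2115 → 5.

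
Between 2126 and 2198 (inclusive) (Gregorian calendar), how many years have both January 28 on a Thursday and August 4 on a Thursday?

Check each year's weekday for January 28 and August 4:
  2126: Mon/Sun  2127: Tue/Mon  2128: Wed/Wed  2129: Fri/Thu  2130: Sat/Fri  2131: Sun/Sat  2132: Mon/Mon  2133: Wed/Tue  2134: Thu/Wed  2135: Fri/Thu  2136: Sat/Sat  2137: Mon/Sun  2138: Tue/Mon  2139: Wed/Tue  …(45 more)…  2185: Fri/Thu  2186: Sat/Fri  2187: Sun/Sat  2188: Mon/Mon  2189: Wed/Tue  2190: Thu/Wed  2191: Fri/Thu  2192: Sat/Sat  2193: Mon/Sun  2194: Tue/Mon  2195: Wed/Tue  2196: Thu/Thu ✓  2197: Sat/Fri  2198: Sun/Sat
Both conditions hold in: 2140, 2168, 2196 — 3.

3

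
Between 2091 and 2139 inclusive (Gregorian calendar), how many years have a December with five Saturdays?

20

December has 31 days; it has five Saturdays when Saturday falls among the first (month-length − 28) days — i.e. when December 1 is one of Saturday/Friday/Thursday.
December 1 by year: 2091:Sat✓ 2092:Mon 2093:Tue 2094:Wed 2095:Thu✓ 2096:Sat✓ 2097:Sun 2098:Mon 2099:Tue 2100:Wed 2101:Thu✓ 2102:Fri✓ 2103:Sat✓ 2104:Mon 2105:Tue …(19 more)… 2125:Sat✓ 2126:Sun 2127:Mon 2128:Wed 2129:Thu✓ 2130:Fri✓ 2131:Sat✓ 2132:Mon 2133:Tue 2134:Wed 2135:Thu✓ 2136:Sat✓ 2137:Sun 2138:Mon 2139:Tue
Years with five Saturdays: 2091, 2095, 2096, 2101, 2102, 2103, 2107, 2108, 2112, 2113, 2114, 2118, 2119, 2124, 2125, 2129, 2130, 2131, 2135, 2136 → 20.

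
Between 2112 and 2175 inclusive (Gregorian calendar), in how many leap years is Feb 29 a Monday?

3

Leap years in 2112–2175: 16 of them.
Feb 29 weekday advances by 5 (mod 7) from one leap year to the next four years later (or differs when a century non-leap intervenes).
Leap-day weekdays: 2112:Mon✓ 2116:Sat 2120:Thu 2124:Tue 2128:Sun 2132:Fri 2136:Wed 2140:Mon✓ 2144:Sat 2148:Thu 2152:Tue 2156:Sun 2160:Fri 2164:Wed 2168:Mon✓ 2172:Sat
Monday: 2112, 2140, 2168 → 3.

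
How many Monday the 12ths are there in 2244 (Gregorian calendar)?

2

Check the 12th of each month of 2244: Jan 12: Fri, Feb 12: Mon, Mar 12: Tue, Apr 12: Fri, May 12: Sun, Jun 12: Wed, Jul 12: Fri, Aug 12: Mon, Sep 12: Thu, Oct 12: Sat, Nov 12: Tue, Dec 12: Thu.
Monday occurs in February, August — 2 months.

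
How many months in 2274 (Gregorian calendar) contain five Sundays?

A month of length L has five Sundays iff its first Sunday is on day ≤ L−28 (so day 1–3 in a 31-day month, 1–2 in a 30-day month, day 1 in a leap February).
Checking each month of 2274: Jan starts Thu (31d); Feb starts Sun (28d); Mar starts Sun (31d) ✓; Apr starts Wed (30d); May starts Fri (31d) ✓; Jun starts Mon (30d); Jul starts Wed (31d); Aug starts Sat (31d) ✓; Sep starts Tue (30d); Oct starts Thu (31d); Nov starts Sun (30d) ✓; Dec starts Tue (31d).
Five-Sunday months: March, May, August, November → 4.

4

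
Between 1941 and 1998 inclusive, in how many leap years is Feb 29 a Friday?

Leap years in 1941–1998: 14 of them.
Feb 29 weekday advances by 5 (mod 7) from one leap year to the next four years later (or differs when a century non-leap intervenes).
Leap-day weekdays: 1944:Tue 1948:Sun 1952:Fri✓ 1956:Wed 1960:Mon 1964:Sat 1968:Thu 1972:Tue 1976:Sun 1980:Fri✓ 1984:Wed 1988:Mon 1992:Sat 1996:Thu
Friday: 1952, 1980 → 2.

2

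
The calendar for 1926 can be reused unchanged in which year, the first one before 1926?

1915

Two years share a calendar iff Jan 1 falls on the same weekday and both are leap or both are common. 1926: Jan 1 is Friday, common year.
1925: Jan 1 Thursday, common
1924: Jan 1 Tuesday, leap
1923: Jan 1 Monday, common
1922: Jan 1 Sunday, common
1921: Jan 1 Saturday, common
1920: Jan 1 Thursday, leap
1919: Jan 1 Wednesday, common
1918: Jan 1 Tuesday, common
1917: Jan 1 Monday, common
1916: Jan 1 Saturday, leap
1915: Jan 1 Friday, common
1915 matches on both conditions.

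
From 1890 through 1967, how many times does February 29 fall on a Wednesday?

Leap years in 1890–1967: 18 of them.
Feb 29 weekday advances by 5 (mod 7) from one leap year to the next four years later (or differs when a century non-leap intervenes).
Leap-day weekdays: 1892:Mon 1896:Sat 1904:Mon 1908:Sat 1912:Thu 1916:Tue 1920:Sun 1924:Fri 1928:Wed✓ 1932:Mon 1936:Sat 1940:Thu 1944:Tue 1948:Sun 1952:Fri 1956:Wed✓ 1960:Mon 1964:Sat
Wednesday: 1928, 1956 → 2.

2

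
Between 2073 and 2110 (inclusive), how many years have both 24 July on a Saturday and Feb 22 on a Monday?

Check each year's weekday for 24 July and Feb 22:
  2073: Mon/Wed  2074: Tue/Thu  2075: Wed/Fri  2076: Fri/Sat  2077: Sat/Mon ✓  2078: Sun/Tue  2079: Mon/Wed  2080: Wed/Thu  2081: Thu/Sat  2082: Fri/Sun  2083: Sat/Mon ✓  2084: Mon/Tue  2085: Tue/Thu  2086: Wed/Fri  …(10 more)…  2097: Wed/Fri  2098: Thu/Sat  2099: Fri/Sun  2100: Sat/Mon ✓  2101: Sun/Tue  2102: Mon/Wed  2103: Tue/Thu  2104: Thu/Fri  2105: Fri/Sun  2106: Sat/Mon ✓  2107: Sun/Tue  2108: Tue/Wed  2109: Wed/Fri  2110: Thu/Sat
Both conditions hold in: 2077, 2083, 2094, 2100, 2106 — 5.

5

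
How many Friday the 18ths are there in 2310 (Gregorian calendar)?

3

Check the 18th of each month of 2310: Jan 18: Tue, Feb 18: Fri, Mar 18: Fri, Apr 18: Mon, May 18: Wed, Jun 18: Sat, Jul 18: Mon, Aug 18: Thu, Sep 18: Sun, Oct 18: Tue, Nov 18: Fri, Dec 18: Sun.
Friday occurs in February, March, November — 3 months.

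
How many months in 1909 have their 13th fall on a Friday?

Check the 13th of each month of 1909: Jan 13: Wed, Feb 13: Sat, Mar 13: Sat, Apr 13: Tue, May 13: Thu, Jun 13: Sun, Jul 13: Tue, Aug 13: Fri, Sep 13: Mon, Oct 13: Wed, Nov 13: Sat, Dec 13: Mon.
Friday occurs in August — 1 month.

1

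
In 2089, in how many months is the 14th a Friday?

Check the 14th of each month of 2089: Jan 14: Fri, Feb 14: Mon, Mar 14: Mon, Apr 14: Thu, May 14: Sat, Jun 14: Tue, Jul 14: Thu, Aug 14: Sun, Sep 14: Wed, Oct 14: Fri, Nov 14: Mon, Dec 14: Wed.
Friday occurs in January, October — 2 months.

2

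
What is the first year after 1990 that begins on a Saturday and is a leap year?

2000

Jan 1 advances by 2 weekdays after a leap year and by 1 after a common year.
1990: Jan 1 is Monday.
1991: Tuesday
1992: Wednesday (leap)
1993: Friday
1994: Saturday
1995: Sunday
1996: Monday (leap)
1997: Wednesday
1998: Thursday
1999: Friday
2000: Saturday (leap)
2000 begins on a Saturday and is a leap year.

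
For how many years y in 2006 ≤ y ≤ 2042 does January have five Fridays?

January has 31 days; it has five Fridays when Friday falls among the first (month-length − 28) days — i.e. when January 1 is one of Friday/Thursday/Wednesday.
January 1 by year: 2006:Sun 2007:Mon 2008:Tue 2009:Thu✓ 2010:Fri✓ 2011:Sat 2012:Sun 2013:Tue 2014:Wed✓ 2015:Thu✓ 2016:Fri✓ 2017:Sun 2018:Mon 2019:Tue 2020:Wed✓ …(7 more)… 2028:Sat 2029:Mon 2030:Tue 2031:Wed✓ 2032:Thu✓ 2033:Sat 2034:Sun 2035:Mon 2036:Tue 2037:Thu✓ 2038:Fri✓ 2039:Sat 2040:Sun 2041:Tue 2042:Wed✓
Years with five Fridays: 2009, 2010, 2014, 2015, 2016, 2020, 2021, 2025, 2026, 2027, 2031, 2032, 2037, 2038, 2042 → 15.

15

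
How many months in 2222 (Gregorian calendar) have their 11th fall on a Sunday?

Check the 11th of each month of 2222: Jan 11: Fri, Feb 11: Mon, Mar 11: Mon, Apr 11: Thu, May 11: Sat, Jun 11: Tue, Jul 11: Thu, Aug 11: Sun, Sep 11: Wed, Oct 11: Fri, Nov 11: Mon, Dec 11: Wed.
Sunday occurs in August — 1 month.

1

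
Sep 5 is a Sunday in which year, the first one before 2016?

2010

From one year to the next, a fixed date's weekday advances by 1, or by 2 when a Feb 29 lies between the two dates.
2016: September 5 is Monday.
2015: Saturday (−2)
2014: Friday (−1)
2013: Thursday (−1)
2012: Wednesday (−1)
2011: Monday (−2)
2010: Sunday (−1)
Sep 5 falls on a Sunday in 2010.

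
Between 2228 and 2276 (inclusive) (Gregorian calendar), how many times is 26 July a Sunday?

Track 26 July's weekday year by year (advancing +1, or +2 across a Feb 29):
  2228: Sat  2229: Sun (+1) ✓  2230: Mon (+1)  2231: Tue (+1)  2232: Thu (+2)
  2233: Fri (+1)  2234: Sat (+1)  2235: Sun (+1) ✓  2236: Tue (+2)  2237: Wed (+1)
  2238: Thu (+1)  2239: Fri (+1)  2240: Sun (+2) ✓  2241: Mon (+1)  … (21 more years) …
  2263: Sun (+1) ✓  2264: Tue (+2)  2265: Wed (+1)  2266: Thu (+1)  2267: Fri (+1)
  2268: Sun (+2) ✓  2269: Mon (+1)  2270: Tue (+1)  2271: Wed (+1)  2272: Fri (+2)
  2273: Sat (+1)  2274: Sun (+1) ✓  2275: Mon (+1)  2276: Wed (+2)
Sunday years: 2229, 2235, 2240, 2246, 2257, 2263, 2268, 2274 — 8 in total.

8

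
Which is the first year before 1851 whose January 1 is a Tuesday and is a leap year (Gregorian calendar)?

1828

Jan 1 advances by 2 weekdays after a leap year and by 1 after a common year.
1851: Jan 1 is Wednesday.
1850: Tuesday
1849: Monday
1848: Saturday (leap)
1847: Friday
1846: Thursday
1845: Wednesday
1844: Monday (leap)
1843: Sunday
1842: Saturday
1841: Friday
1840: Wednesday (leap)
1839: Tuesday
1838: Monday
1837: Sunday
1836: Friday (leap)
1835: Thursday
1834: Wednesday
1833: Tuesday
1832: Sunday (leap)
1831: Saturday
1830: Friday
1829: Thursday
1828: Tuesday (leap)
1828 begins on a Tuesday and is a leap year.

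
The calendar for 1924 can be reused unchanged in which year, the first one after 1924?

Two years share a calendar iff Jan 1 falls on the same weekday and both are leap or both are common. 1924: Jan 1 is Tuesday, leap year.
1925: Jan 1 Thursday, common
1926: Jan 1 Friday, common
1927: Jan 1 Saturday, common
1928: Jan 1 Sunday, leap
1929: Jan 1 Tuesday, common
1930: Jan 1 Wednesday, common
1931: Jan 1 Thursday, common
1932: Jan 1 Friday, leap
1933: Jan 1 Sunday, common
1934: Jan 1 Monday, common
1935: Jan 1 Tuesday, common
1936: Jan 1 Wednesday, leap
1937: Jan 1 Friday, common
1938: Jan 1 Saturday, common
1939: Jan 1 Sunday, common
1940: Jan 1 Monday, leap
1941: Jan 1 Wednesday, common
1942: Jan 1 Thursday, common
1943: Jan 1 Friday, common
1944: Jan 1 Saturday, leap
1945: Jan 1 Monday, common
1946: Jan 1 Tuesday, common
1947: Jan 1 Wednesday, common
1948: Jan 1 Thursday, leap
1949: Jan 1 Saturday, common
1950: Jan 1 Sunday, common
1951: Jan 1 Monday, common
1952: Jan 1 Tuesday, leap
1952 matches on both conditions.

1952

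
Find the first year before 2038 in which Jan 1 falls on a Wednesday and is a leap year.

2020

Jan 1 advances by 2 weekdays after a leap year and by 1 after a common year.
2038: Jan 1 is Friday.
2037: Thursday
2036: Tuesday (leap)
2035: Monday
2034: Sunday
2033: Saturday
2032: Thursday (leap)
2031: Wednesday
2030: Tuesday
2029: Monday
2028: Saturday (leap)
2027: Friday
2026: Thursday
2025: Wednesday
2024: Monday (leap)
2023: Sunday
2022: Saturday
2021: Friday
2020: Wednesday (leap)
2020 begins on a Wednesday and is a leap year.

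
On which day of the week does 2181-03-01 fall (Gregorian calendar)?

January 1, 2181 is a Monday.
March 1 is day 60 of the year, i.e. 59 days after Jan 1.
59 mod 7 = 3, so advance 3 weekdays from Monday: Thursday.

Thursday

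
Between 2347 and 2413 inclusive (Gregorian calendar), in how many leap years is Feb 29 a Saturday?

Leap years in 2347–2413: 17 of them.
Feb 29 weekday advances by 5 (mod 7) from one leap year to the next four years later (or differs when a century non-leap intervenes).
Leap-day weekdays: 2348:Sun 2352:Fri 2356:Wed 2360:Mon 2364:Sat✓ 2368:Thu 2372:Tue 2376:Sun 2380:Fri 2384:Wed 2388:Mon 2392:Sat✓ 2396:Thu 2400:Tue 2404:Sun 2408:Fri 2412:Wed
Saturday: 2364, 2392 → 2.

2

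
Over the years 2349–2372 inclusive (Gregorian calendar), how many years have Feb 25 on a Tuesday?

3

Track Feb 25's weekday year by year (advancing +1, or +2 across a Feb 29):
  2349: Fri  2350: Sat (+1)  2351: Sun (+1)  2352: Mon (+1)  2353: Wed (+2)
  2354: Thu (+1)  2355: Fri (+1)  2356: Sat (+1)  2357: Mon (+2)  2358: Tue (+1) ✓
  2359: Wed (+1)  2360: Thu (+1)  2361: Sat (+2)  2362: Sun (+1)  2363: Mon (+1)
  2364: Tue (+1) ✓  2365: Thu (+2)  2366: Fri (+1)  2367: Sat (+1)  2368: Sun (+1)
  2369: Tue (+2) ✓  2370: Wed (+1)  2371: Thu (+1)  2372: Fri (+1)
Tuesday years: 2358, 2364, 2369 — 3 in total.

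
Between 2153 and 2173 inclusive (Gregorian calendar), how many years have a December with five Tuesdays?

9

December has 31 days; it has five Tuesdays when Tuesday falls among the first (month-length − 28) days — i.e. when December 1 is one of Tuesday/Monday/Sunday.
December 1 by year: 2153:Sat 2154:Sun✓ 2155:Mon✓ 2156:Wed 2157:Thu 2158:Fri 2159:Sat 2160:Mon✓ 2161:Tue✓ 2162:Wed 2163:Thu 2164:Sat 2165:Sun✓ 2166:Mon✓ 2167:Tue✓ 2168:Thu 2169:Fri 2170:Sat 2171:Sun✓ 2172:Tue✓ 2173:Wed
Years with five Tuesdays: 2154, 2155, 2160, 2161, 2165, 2166, 2167, 2171, 2172 → 9.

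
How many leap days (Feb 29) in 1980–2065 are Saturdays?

3

Leap years in 1980–2065: 22 of them.
Feb 29 weekday advances by 5 (mod 7) from one leap year to the next four years later (or differs when a century non-leap intervenes).
Leap-day weekdays: 1980:Fri 1984:Wed 1988:Mon 1992:Sat✓ 1996:Thu 2000:Tue 2004:Sun 2008:Fri 2012:Wed 2016:Mon 2020:Sat✓ 2024:Thu 2028:Tue 2032:Sun 2036:Fri 2040:Wed 2044:Mon 2048:Sat✓ 2052:Thu 2056:Tue 2060:Sun 2064:Fri
Saturday: 1992, 2020, 2048 → 3.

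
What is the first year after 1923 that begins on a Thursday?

1925

Jan 1 advances by 2 weekdays after a leap year and by 1 after a common year.
1923: Jan 1 is Monday.
1924: Tuesday (leap)
1925: Thursday
1925 begins on a Thursday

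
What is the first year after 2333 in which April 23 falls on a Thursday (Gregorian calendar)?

2336

From one year to the next, a fixed date's weekday advances by 1, or by 2 when a Feb 29 lies between the two dates.
2333: April 23 is Sunday.
2334: Monday (+1)
2335: Tuesday (+1)
2336: Thursday (+2)
April 23 falls on a Thursday in 2336.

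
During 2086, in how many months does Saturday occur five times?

A month of length L has five Saturdays iff its first Saturday is on day ≤ L−28 (so day 1–3 in a 31-day month, 1–2 in a 30-day month, day 1 in a leap February).
Checking each month of 2086: Jan starts Tue (31d); Feb starts Fri (28d); Mar starts Fri (31d) ✓; Apr starts Mon (30d); May starts Wed (31d); Jun starts Sat (30d) ✓; Jul starts Mon (31d); Aug starts Thu (31d) ✓; Sep starts Sun (30d); Oct starts Tue (31d); Nov starts Fri (30d) ✓; Dec starts Sun (31d).
Five-Saturday months: March, June, August, November → 4.

4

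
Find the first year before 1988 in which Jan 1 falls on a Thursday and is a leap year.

1976

Jan 1 advances by 2 weekdays after a leap year and by 1 after a common year.
1988: Jan 1 is Friday (leap).
1987: Thursday
1986: Wednesday
1985: Tuesday
1984: Sunday (leap)
1983: Saturday
1982: Friday
1981: Thursday
1980: Tuesday (leap)
1979: Monday
1978: Sunday
1977: Saturday
1976: Thursday (leap)
1976 begins on a Thursday and is a leap year.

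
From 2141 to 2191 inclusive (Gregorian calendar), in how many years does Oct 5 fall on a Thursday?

8

Track Oct 5's weekday year by year (advancing +1, or +2 across a Feb 29):
  2141: Thu ✓  2142: Fri (+1)  2143: Sat (+1)  2144: Mon (+2)  2145: Tue (+1)
  2146: Wed (+1)  2147: Thu (+1) ✓  2148: Sat (+2)  2149: Sun (+1)  2150: Mon (+1)
  2151: Tue (+1)  2152: Thu (+2) ✓  2153: Fri (+1)  2154: Sat (+1)  … (23 more years) …
  2178: Mon (+1)  2179: Tue (+1)  2180: Thu (+2) ✓  2181: Fri (+1)  2182: Sat (+1)
  2183: Sun (+1)  2184: Tue (+2)  2185: Wed (+1)  2186: Thu (+1) ✓  2187: Fri (+1)
  2188: Sun (+2)  2189: Mon (+1)  2190: Tue (+1)  2191: Wed (+1)
Thursday years: 2141, 2147, 2152, 2158, 2169, 2175, 2180, 2186 — 8 in total.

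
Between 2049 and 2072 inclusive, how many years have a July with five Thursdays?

11

July has 31 days; it has five Thursdays when Thursday falls among the first (month-length − 28) days — i.e. when July 1 is one of Thursday/Wednesday/Tuesday.
July 1 by year: 2049:Thu✓ 2050:Fri 2051:Sat 2052:Mon 2053:Tue✓ 2054:Wed✓ 2055:Thu✓ 2056:Sat 2057:Sun 2058:Mon 2059:Tue✓ 2060:Thu✓ 2061:Fri 2062:Sat 2063:Sun 2064:Tue✓ 2065:Wed✓ 2066:Thu✓ 2067:Fri 2068:Sun 2069:Mon 2070:Tue✓ 2071:Wed✓ 2072:Fri
Years with five Thursdays: 2049, 2053, 2054, 2055, 2059, 2060, 2064, 2065, 2066, 2070, 2071 → 11.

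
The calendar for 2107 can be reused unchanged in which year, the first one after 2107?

Two years share a calendar iff Jan 1 falls on the same weekday and both are leap or both are common. 2107: Jan 1 is Saturday, common year.
2108: Jan 1 Sunday, leap
2109: Jan 1 Tuesday, common
2110: Jan 1 Wednesday, common
2111: Jan 1 Thursday, common
2112: Jan 1 Friday, leap
2113: Jan 1 Sunday, common
2114: Jan 1 Monday, common
2115: Jan 1 Tuesday, common
2116: Jan 1 Wednesday, leap
2117: Jan 1 Friday, common
2118: Jan 1 Saturday, common
2118 matches on both conditions.

2118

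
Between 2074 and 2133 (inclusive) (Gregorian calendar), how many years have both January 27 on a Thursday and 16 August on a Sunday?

0

Check each year's weekday for January 27 and 16 August:
  2074: Sat/Thu  2075: Sun/Fri  2076: Mon/Sun  2077: Wed/Mon  2078: Thu/Tue  2079: Fri/Wed  2080: Sat/Fri  2081: Mon/Sat  2082: Tue/Sun  2083: Wed/Mon  2084: Thu/Wed  2085: Sat/Thu  2086: Sun/Fri  2087: Mon/Sat  …(32 more)…  2120: Sat/Fri  2121: Mon/Sat  2122: Tue/Sun  2123: Wed/Mon  2124: Thu/Wed  2125: Sat/Thu  2126: Sun/Fri  2127: Mon/Sat  2128: Tue/Mon  2129: Thu/Tue  2130: Fri/Wed  2131: Sat/Thu  2132: Sun/Sat  2133: Tue/Sun
Both conditions hold in: no year — 0.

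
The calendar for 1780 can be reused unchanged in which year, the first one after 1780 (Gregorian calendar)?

Two years share a calendar iff Jan 1 falls on the same weekday and both are leap or both are common. 1780: Jan 1 is Saturday, leap year.
1781: Jan 1 Monday, common
1782: Jan 1 Tuesday, common
1783: Jan 1 Wednesday, common
1784: Jan 1 Thursday, leap
1785: Jan 1 Saturday, common
1786: Jan 1 Sunday, common
1787: Jan 1 Monday, common
1788: Jan 1 Tuesday, leap
1789: Jan 1 Thursday, common
1790: Jan 1 Friday, common
1791: Jan 1 Saturday, common
1792: Jan 1 Sunday, leap
1793: Jan 1 Tuesday, common
1794: Jan 1 Wednesday, common
1795: Jan 1 Thursday, common
1796: Jan 1 Friday, leap
1797: Jan 1 Sunday, common
1798: Jan 1 Monday, common
1799: Jan 1 Tuesday, common
1800: Jan 1 Wednesday, common
1801: Jan 1 Thursday, common
1802: Jan 1 Friday, common
1803: Jan 1 Saturday, common
1804: Jan 1 Sunday, leap
1805: Jan 1 Tuesday, common
1806: Jan 1 Wednesday, common
1807: Jan 1 Thursday, common
1808: Jan 1 Friday, leap
1809: Jan 1 Sunday, common
1810: Jan 1 Monday, common
1811: Jan 1 Tuesday, common
1812: Jan 1 Wednesday, leap
1813: Jan 1 Friday, common
1814: Jan 1 Saturday, common
1815: Jan 1 Sunday, common
1816: Jan 1 Monday, leap
1817: Jan 1 Wednesday, common
1818: Jan 1 Thursday, common
1819: Jan 1 Friday, common
1820: Jan 1 Saturday, leap
1820 matches on both conditions.

1820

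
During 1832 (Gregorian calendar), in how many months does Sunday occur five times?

A month of length L has five Sundays iff its first Sunday is on day ≤ L−28 (so day 1–3 in a 31-day month, 1–2 in a 30-day month, day 1 in a leap February).
Checking each month of 1832: Jan starts Sun (31d) ✓; Feb starts Wed (29d); Mar starts Thu (31d); Apr starts Sun (30d) ✓; May starts Tue (31d); Jun starts Fri (30d); Jul starts Sun (31d) ✓; Aug starts Wed (31d); Sep starts Sat (30d) ✓; Oct starts Mon (31d); Nov starts Thu (30d); Dec starts Sat (31d) ✓.
Five-Sunday months: January, April, July, September, December → 5.

5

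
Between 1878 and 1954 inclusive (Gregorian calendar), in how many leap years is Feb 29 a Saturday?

Leap years in 1878–1954: 18 of them.
Feb 29 weekday advances by 5 (mod 7) from one leap year to the next four years later (or differs when a century non-leap intervenes).
Leap-day weekdays: 1880:Sun 1884:Fri 1888:Wed 1892:Mon 1896:Sat✓ 1904:Mon 1908:Sat✓ 1912:Thu 1916:Tue 1920:Sun 1924:Fri 1928:Wed 1932:Mon 1936:Sat✓ 1940:Thu 1944:Tue 1948:Sun 1952:Fri
Saturday: 1896, 1908, 1936 → 3.

3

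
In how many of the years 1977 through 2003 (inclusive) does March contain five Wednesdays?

March has 31 days; it has five Wednesdays when Wednesday falls among the first (month-length − 28) days — i.e. when March 1 is one of Wednesday/Tuesday/Monday.
March 1 by year: 1977:Tue✓ 1978:Wed✓ 1979:Thu 1980:Sat 1981:Sun 1982:Mon✓ 1983:Tue✓ 1984:Thu 1985:Fri 1986:Sat 1987:Sun 1988:Tue✓ 1989:Wed✓ 1990:Thu 1991:Fri 1992:Sun 1993:Mon✓ 1994:Tue✓ 1995:Wed✓ 1996:Fri 1997:Sat 1998:Sun 1999:Mon✓ 2000:Wed✓ 2001:Thu 2002:Fri 2003:Sat
Years with five Wednesdays: 1977, 1978, 1982, 1983, 1988, 1989, 1993, 1994, 1995, 1999, 2000 → 11.

11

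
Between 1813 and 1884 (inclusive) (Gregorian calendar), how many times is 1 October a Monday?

10

Track 1 October's weekday year by year (advancing +1, or +2 across a Feb 29):
  1813: Fri  1814: Sat (+1)  1815: Sun (+1)  1816: Tue (+2)  1817: Wed (+1)
  1818: Thu (+1)  1819: Fri (+1)  1820: Sun (+2)  1821: Mon (+1) ✓  1822: Tue (+1)
  1823: Wed (+1)  1824: Fri (+2)  1825: Sat (+1)  1826: Sun (+1)  … (44 more years) …
  1871: Sun (+1)  1872: Tue (+2)  1873: Wed (+1)  1874: Thu (+1)  1875: Fri (+1)
  1876: Sun (+2)  1877: Mon (+1) ✓  1878: Tue (+1)  1879: Wed (+1)  1880: Fri (+2)
  1881: Sat (+1)  1882: Sun (+1)  1883: Mon (+1) ✓  1884: Wed (+2)
Monday years: 1821, 1827, 1832, 1838, 1849, 1855, 1860, 1866, 1877, 1883 — 10 in total.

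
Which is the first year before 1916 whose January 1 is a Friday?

1915

Jan 1 advances by 2 weekdays after a leap year and by 1 after a common year.
1916: Jan 1 is Saturday (leap).
1915: Friday
1915 begins on a Friday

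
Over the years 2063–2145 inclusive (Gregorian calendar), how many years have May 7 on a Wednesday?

Track May 7's weekday year by year (advancing +1, or +2 across a Feb 29):
  2063: Mon  2064: Wed (+2) ✓  2065: Thu (+1)  2066: Fri (+1)  2067: Sat (+1)
  2068: Mon (+2)  2069: Tue (+1)  2070: Wed (+1) ✓  2071: Thu (+1)  2072: Sat (+2)
  2073: Sun (+1)  2074: Mon (+1)  2075: Tue (+1)  2076: Thu (+2)  … (55 more years) …
  2132: Wed (+2) ✓  2133: Thu (+1)  2134: Fri (+1)  2135: Sat (+1)  2136: Mon (+2)
  2137: Tue (+1)  2138: Wed (+1) ✓  2139: Thu (+1)  2140: Sat (+2)  2141: Sun (+1)
  2142: Mon (+1)  2143: Tue (+1)  2144: Thu (+2)  2145: Fri (+1)
Wednesday years: 2064, 2070, 2081, 2087, 2092, 2098, 2104, 2110, 2121, 2127, 2132, 2138 — 12 in total.

12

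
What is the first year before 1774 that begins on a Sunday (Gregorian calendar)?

Jan 1 advances by 2 weekdays after a leap year and by 1 after a common year.
1774: Jan 1 is Saturday.
1773: Friday
1772: Wednesday (leap)
1771: Tuesday
1770: Monday
1769: Sunday
1769 begins on a Sunday

1769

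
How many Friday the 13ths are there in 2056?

Check the 13th of each month of 2056: Jan 13: Thu, Feb 13: Sun, Mar 13: Mon, Apr 13: Thu, May 13: Sat, Jun 13: Tue, Jul 13: Thu, Aug 13: Sun, Sep 13: Wed, Oct 13: Fri, Nov 13: Mon, Dec 13: Wed.
Friday occurs in October — 1 month.

1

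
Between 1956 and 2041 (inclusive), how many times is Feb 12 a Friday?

Track Feb 12's weekday year by year (advancing +1, or +2 across a Feb 29):
  1956: Sun  1957: Tue (+2)  1958: Wed (+1)  1959: Thu (+1)  1960: Fri (+1) ✓
  1961: Sun (+2)  1962: Mon (+1)  1963: Tue (+1)  1964: Wed (+1)  1965: Fri (+2) ✓
  1966: Sat (+1)  1967: Sun (+1)  1968: Mon (+1)  1969: Wed (+2)  … (58 more years) …
  2028: Sat (+1)  2029: Mon (+2)  2030: Tue (+1)  2031: Wed (+1)  2032: Thu (+1)
  2033: Sat (+2)  2034: Sun (+1)  2035: Mon (+1)  2036: Tue (+1)  2037: Thu (+2)
  2038: Fri (+1) ✓  2039: Sat (+1)  2040: Sun (+1)  2041: Tue (+2)
Friday years: 1960, 1965, 1971, 1982, 1988, 1993, 1999, 2010, 2016, 2021, 2027, 2038 — 12 in total.

12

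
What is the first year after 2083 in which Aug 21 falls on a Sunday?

From one year to the next, a fixed date's weekday advances by 1, or by 2 when a Feb 29 lies between the two dates.
2083: August 21 is Saturday.
2084: Monday (+2)
2085: Tuesday (+1)
2086: Wednesday (+1)
2087: Thursday (+1)
2088: Saturday (+2)
2089: Sunday (+1)
Aug 21 falls on a Sunday in 2089.

2089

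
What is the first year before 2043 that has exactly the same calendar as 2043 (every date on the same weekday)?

Two years share a calendar iff Jan 1 falls on the same weekday and both are leap or both are common. 2043: Jan 1 is Thursday, common year.
2042: Jan 1 Wednesday, common
2041: Jan 1 Tuesday, common
2040: Jan 1 Sunday, leap
2039: Jan 1 Saturday, common
2038: Jan 1 Friday, common
2037: Jan 1 Thursday, common
2037 matches on both conditions.

2037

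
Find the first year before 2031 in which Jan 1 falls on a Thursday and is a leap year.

2004

Jan 1 advances by 2 weekdays after a leap year and by 1 after a common year.
2031: Jan 1 is Wednesday.
2030: Tuesday
2029: Monday
2028: Saturday (leap)
2027: Friday
2026: Thursday
2025: Wednesday
2024: Monday (leap)
2023: Sunday
2022: Saturday
2021: Friday
2020: Wednesday (leap)
2019: Tuesday
2018: Monday
2017: Sunday
2016: Friday (leap)
2015: Thursday
2014: Wednesday
2013: Tuesday
2012: Sunday (leap)
2011: Saturday
2010: Friday
2009: Thursday
2008: Tuesday (leap)
2007: Monday
2006: Sunday
2005: Saturday
2004: Thursday (leap)
2004 begins on a Thursday and is a leap year.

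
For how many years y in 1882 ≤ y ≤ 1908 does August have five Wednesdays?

August has 31 days; it has five Wednesdays when Wednesday falls among the first (month-length − 28) days — i.e. when August 1 is one of Wednesday/Tuesday/Monday.
August 1 by year: 1882:Tue✓ 1883:Wed✓ 1884:Fri 1885:Sat 1886:Sun 1887:Mon✓ 1888:Wed✓ 1889:Thu 1890:Fri 1891:Sat 1892:Mon✓ 1893:Tue✓ 1894:Wed✓ 1895:Thu 1896:Sat 1897:Sun 1898:Mon✓ 1899:Tue✓ 1900:Wed✓ 1901:Thu 1902:Fri 1903:Sat 1904:Mon✓ 1905:Tue✓ 1906:Wed✓ 1907:Thu 1908:Sat
Years with five Wednesdays: 1882, 1883, 1887, 1888, 1892, 1893, 1894, 1898, 1899, 1900, 1904, 1905, 1906 → 13.

13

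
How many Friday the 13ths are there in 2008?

Check the 13th of each month of 2008: Jan 13: Sun, Feb 13: Wed, Mar 13: Thu, Apr 13: Sun, May 13: Tue, Jun 13: Fri, Jul 13: Sun, Aug 13: Wed, Sep 13: Sat, Oct 13: Mon, Nov 13: Thu, Dec 13: Sat.
Friday occurs in June — 1 month.

1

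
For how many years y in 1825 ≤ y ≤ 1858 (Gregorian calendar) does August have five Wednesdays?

August has 31 days; it has five Wednesdays when Wednesday falls among the first (month-length − 28) days — i.e. when August 1 is one of Wednesday/Tuesday/Monday.
August 1 by year: 1825:Mon✓ 1826:Tue✓ 1827:Wed✓ 1828:Fri 1829:Sat 1830:Sun 1831:Mon✓ 1832:Wed✓ 1833:Thu 1834:Fri 1835:Sat 1836:Mon✓ 1837:Tue✓ 1838:Wed✓ 1839:Thu …(4 more)… 1844:Thu 1845:Fri 1846:Sat 1847:Sun 1848:Tue✓ 1849:Wed✓ 1850:Thu 1851:Fri 1852:Sun 1853:Mon✓ 1854:Tue✓ 1855:Wed✓ 1856:Fri 1857:Sat 1858:Sun
Years with five Wednesdays: 1825, 1826, 1827, 1831, 1832, 1836, 1837, 1838, 1842, 1843, 1848, 1849, 1853, 1854, 1855 → 15.

15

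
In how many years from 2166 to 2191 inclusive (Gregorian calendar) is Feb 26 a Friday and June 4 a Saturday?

Check each year's weekday for Feb 26 and June 4:
  2166: Wed/Wed  2167: Thu/Thu  2168: Fri/Sat ✓  2169: Sun/Sun  2170: Mon/Mon  2171: Tue/Tue  2172: Wed/Thu  2173: Fri/Fri  2174: Sat/Sat  2175: Sun/Sun  2176: Mon/Tue  2177: Wed/Wed  2178: Thu/Thu  2179: Fri/Fri  2180: Sat/Sun  2181: Mon/Mon  2182: Tue/Tue  2183: Wed/Wed  2184: Thu/Fri  2185: Sat/Sat  2186: Sun/Sun  2187: Mon/Mon  2188: Tue/Wed  2189: Thu/Thu  2190: Fri/Fri  2191: Sat/Sat
Both conditions hold in: 2168 — 1.

1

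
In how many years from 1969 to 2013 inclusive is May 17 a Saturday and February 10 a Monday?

Check each year's weekday for May 17 and February 10:
  1969: Sat/Mon ✓  1970: Sun/Tue  1971: Mon/Wed  1972: Wed/Thu  1973: Thu/Sat  1974: Fri/Sun  1975: Sat/Mon ✓  1976: Mon/Tue  1977: Tue/Thu  1978: Wed/Fri  1979: Thu/Sat  1980: Sat/Sun  1981: Sun/Tue  1982: Mon/Wed  …(17 more)…  2000: Wed/Thu  2001: Thu/Sat  2002: Fri/Sun  2003: Sat/Mon ✓  2004: Mon/Tue  2005: Tue/Thu  2006: Wed/Fri  2007: Thu/Sat  2008: Sat/Sun  2009: Sun/Tue  2010: Mon/Wed  2011: Tue/Thu  2012: Thu/Fri  2013: Fri/Sun
Both conditions hold in: 1969, 1975, 1986, 1997, 2003 — 5.

5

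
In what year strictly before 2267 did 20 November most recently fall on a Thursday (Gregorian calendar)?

From one year to the next, a fixed date's weekday advances by 1, or by 2 when a Feb 29 lies between the two dates.
2267: November 20 is Wednesday.
2266: Tuesday (−1)
2265: Monday (−1)
2264: Sunday (−1)
2263: Friday (−2)
2262: Thursday (−1)
20 November falls on a Thursday in 2262.

2262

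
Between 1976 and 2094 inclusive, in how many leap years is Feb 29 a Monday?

Leap years in 1976–2094: 30 of them.
Feb 29 weekday advances by 5 (mod 7) from one leap year to the next four years later (or differs when a century non-leap intervenes).
Leap-day weekdays: 1976:Sun 1980:Fri 1984:Wed 1988:Mon✓ 1992:Sat 1996:Thu 2000:Tue 2004:Sun 2008:Fri 2012:Wed 2016:Mon✓ 2020:Sat 2024:Thu …(4 more)… 2044:Mon✓ 2048:Sat 2052:Thu 2056:Tue 2060:Sun 2064:Fri 2068:Wed 2072:Mon✓ 2076:Sat 2080:Thu 2084:Tue 2088:Sun 2092:Fri
Monday: 1988, 2016, 2044, 2072 → 4.

4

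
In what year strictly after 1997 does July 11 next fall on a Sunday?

From one year to the next, a fixed date's weekday advances by 1, or by 2 when a Feb 29 lies between the two dates.
1997: July 11 is Friday.
1998: Saturday (+1)
1999: Sunday (+1)
July 11 falls on a Sunday in 1999.

1999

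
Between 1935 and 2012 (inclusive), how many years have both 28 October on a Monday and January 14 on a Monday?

Check each year's weekday for 28 October and January 14:
  1935: Mon/Mon ✓  1936: Wed/Tue  1937: Thu/Thu  1938: Fri/Fri  1939: Sat/Sat  1940: Mon/Sun  1941: Tue/Tue  1942: Wed/Wed  1943: Thu/Thu  1944: Sat/Fri  1945: Sun/Sun  1946: Mon/Mon ✓  1947: Tue/Tue  1948: Thu/Wed  …(50 more)…  1999: Thu/Thu  2000: Sat/Fri  2001: Sun/Sun  2002: Mon/Mon ✓  2003: Tue/Tue  2004: Thu/Wed  2005: Fri/Fri  2006: Sat/Sat  2007: Sun/Sun  2008: Tue/Mon  2009: Wed/Wed  2010: Thu/Thu  2011: Fri/Fri  2012: Sun/Sat
Both conditions hold in: 1935, 1946, 1957, 1963, 1974, 1985, 1991, 2002 — 8.

8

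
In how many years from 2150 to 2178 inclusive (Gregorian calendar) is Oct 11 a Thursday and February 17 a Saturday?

Check each year's weekday for Oct 11 and February 17:
  2150: Sun/Tue  2151: Mon/Wed  2152: Wed/Thu  2153: Thu/Sat ✓  2154: Fri/Sun  2155: Sat/Mon  2156: Mon/Tue  2157: Tue/Thu  2158: Wed/Fri  2159: Thu/Sat ✓  2160: Sat/Sun  2161: Sun/Tue  2162: Mon/Wed  2163: Tue/Thu  2164: Thu/Fri  2165: Fri/Sun  2166: Sat/Mon  2167: Sun/Tue  2168: Tue/Wed  2169: Wed/Fri  2170: Thu/Sat ✓  2171: Fri/Sun  2172: Sun/Mon  2173: Mon/Wed  2174: Tue/Thu  2175: Wed/Fri  2176: Fri/Sat  2177: Sat/Mon  2178: Sun/Tue
Both conditions hold in: 2153, 2159, 2170 — 3.

3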